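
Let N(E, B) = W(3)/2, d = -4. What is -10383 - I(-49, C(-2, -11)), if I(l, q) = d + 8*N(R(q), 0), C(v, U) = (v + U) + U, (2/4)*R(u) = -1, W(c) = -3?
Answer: -10367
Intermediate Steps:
R(u) = -2 (R(u) = 2*(-1) = -2)
C(v, U) = v + 2*U (C(v, U) = (U + v) + U = v + 2*U)
N(E, B) = -3/2
I(l, q) = -16 (I(l, q) = -4 + 8*(-3/2) = -4 - 12 = -16)
-10383 - I(-49, C(-2, -11)) = -10383 - 1*(-16) = -10383 + 16 = -10367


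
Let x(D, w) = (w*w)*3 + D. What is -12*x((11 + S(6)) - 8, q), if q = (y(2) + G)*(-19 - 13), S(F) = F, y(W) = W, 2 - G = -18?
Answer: -17842284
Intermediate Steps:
G = 20 (G = 2 - 1*(-18) = 2 + 18 = 20)
q = -704 (q = (2 + 20)*(-19 - 13) = 22*(-32) = -704)
x(D, w) = D + 3*w² (x(D, w) = w²*3 + D = 3*w² + D = D + 3*w²)
-12*x((11 + S(6)) - 8, q) = -12*(((11 + 6) - 8) + 3*(-704)²) = -12*((17 - 8) + 3*495616) = -12*(9 + 1486848) = -12*1486857 = -17842284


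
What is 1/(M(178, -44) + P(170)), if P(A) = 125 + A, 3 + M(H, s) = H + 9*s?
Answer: 1/74 ≈ 0.013514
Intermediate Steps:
M(H, s) = -3 + H + 9*s (M(H, s) = -3 + (H + 9*s) = -3 + H + 9*s)
1/(M(178, -44) + P(170)) = 1/((-3 + 178 + 9*(-44)) + (125 + 170)) = 1/((-3 + 178 - 396) + 295) = 1/(-221 + 295) = 1/74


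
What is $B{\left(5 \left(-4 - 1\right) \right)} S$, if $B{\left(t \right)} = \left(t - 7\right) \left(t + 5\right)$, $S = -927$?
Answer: $-593280$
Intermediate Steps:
$B{\left(t \right)} = \left(-7 + t\right) \left(5 + t\right)$
$B{\left(5 \left(-4 - 1\right) \right)} S = \left(-35 + \left(5 \left(-4 - 1\right)\right)^{2} - 2 \cdot 5 \left(-4 - 1\right)\right) \left(-927\right) = \left(-35 + \left(5 \left(-5\right)\right)^{2} - 2 \cdot 5 \left(-5\right)\right) \left(-927\right) = \left(-35 + \left(-25\right)^{2} - -50\right) \left(-927\right) = \left(-35 + 625 + 50\right) \left(-927\right) = 640 \left(-927\right) = -593280$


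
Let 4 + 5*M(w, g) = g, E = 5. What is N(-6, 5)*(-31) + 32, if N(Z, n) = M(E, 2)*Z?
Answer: -212/5 ≈ -42.400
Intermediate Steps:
M(w, g) = -⅘ + g/5
N(Z, n) = -2*Z/5 (N(Z, n) = (-⅘ + (⅕)*2)*Z = (-⅘ + ⅖)*Z = -2*Z/5)
N(-6, 5)*(-31) + 32 = -⅖*(-6)*(-31) + 32 = (12/5)*(-31) + 32 = -372/5 + 32 = -212/5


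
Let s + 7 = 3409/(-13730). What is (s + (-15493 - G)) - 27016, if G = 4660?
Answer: -647729889/13730 ≈ -47176.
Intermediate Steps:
s = -99519/13730 (s = -7 + 3409/(-13730) = -7 + 3409*(-1/13730) = -7 - 3409/13730 = -99519/13730 ≈ -7.2483)
(s + (-15493 - G)) - 27016 = (-99519/13730 + (-15493 - 1*4660)) - 27016 = (-99519/13730 + (-15493 - 4660)) - 27016 = (-99519/13730 - 20153) - 27016 = -276800209/13730 - 27016 = -647729889/13730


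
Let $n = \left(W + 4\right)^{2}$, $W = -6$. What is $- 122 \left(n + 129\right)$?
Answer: $-16226$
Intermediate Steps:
$n = 4$ ($n = \left(-6 + 4\right)^{2} = \left(-2\right)^{2} = 4$)
$- 122 \left(n + 129\right) = - 122 \left(4 + 129\right) = \left(-122\right) 133 = -16226$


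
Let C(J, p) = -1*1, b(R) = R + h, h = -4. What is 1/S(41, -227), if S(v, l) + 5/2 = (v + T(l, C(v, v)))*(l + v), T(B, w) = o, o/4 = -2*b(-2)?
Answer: -2/33113 ≈ -6.0399e-5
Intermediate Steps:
b(R) = -4 + R (b(R) = R - 4 = -4 + R)
C(J, p) = -1
o = 48 (o = 4*(-2*(-4 - 2)) = 4*(-2*(-6)) = 4*12 = 48)
T(B, w) = 48
S(v, l) = -5/2 + (48 + v)*(l + v) (S(v, l) = -5/2 + (v + 48)*(l + v) = -5/2 + (48 + v)*(l + v))
1/S(41, -227) = 1/(-5/2 + 41² + 48*(-227) + 48*41 - 227*41) = 1/(-5/2 + 1681 - 10896 + 1968 - 9307) = 1/(-33113/2) = -2/33113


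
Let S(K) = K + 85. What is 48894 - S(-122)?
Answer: 48931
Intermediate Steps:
S(K) = 85 + K
48894 - S(-122) = 48894 - (85 - 122) = 48894 - 1*(-37) = 48894 + 37 = 48931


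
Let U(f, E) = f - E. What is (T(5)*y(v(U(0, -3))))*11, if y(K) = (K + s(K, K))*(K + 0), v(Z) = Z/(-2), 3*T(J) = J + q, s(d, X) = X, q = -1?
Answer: 66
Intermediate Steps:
T(J) = -⅓ + J/3 (T(J) = (J - 1)/3 = (-1 + J)/3 = -⅓ + J/3)
v(Z) = -Z/2 (v(Z) = Z*(-½) = -Z/2)
y(K) = 2*K² (y(K) = (K + K)*(K + 0) = (2*K)*K = 2*K²)
(T(5)*y(v(U(0, -3))))*11 = ((-⅓ + (⅓)*5)*(2*(-(0 - 1*(-3))/2)²))*11 = ((-⅓ + 5/3)*(2*(-(0 + 3)/2)²))*11 = (4*(2*(-½*3)²)/3)*11 = (4*(2*(-3/2)²)/3)*11 = (4*(2*(9/4))/3)*11 = ((4/3)*(9/2))*11 = 6*11 = 66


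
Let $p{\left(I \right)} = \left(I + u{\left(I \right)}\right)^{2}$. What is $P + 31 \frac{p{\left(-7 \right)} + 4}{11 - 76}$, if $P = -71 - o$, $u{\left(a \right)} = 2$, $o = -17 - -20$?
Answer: $- \frac{5709}{65} \approx -87.831$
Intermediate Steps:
$o = 3$ ($o = -17 + 20 = 3$)
$p{\left(I \right)} = \left(2 + I\right)^{2}$ ($p{\left(I \right)} = \left(I + 2\right)^{2} = \left(2 + I\right)^{2}$)
$P = -74$ ($P = -71 - 3 = -74$)
$P + 31 \frac{p{\left(-7 \right)} + 4}{11 - 76} = -74 + 31 \frac{\left(2 - 7\right)^{2} + 4}{11 - 76} = -74 + 31 \frac{\left(-5\right)^{2} + 4}{-65} = -74 + 31 \left(25 + 4\right) \left(- \frac{1}{65}\right) = -74 + 31 \cdot 29 \left(- \frac{1}{65}\right) = -74 + 31 \left(- \frac{29}{65}\right) = -74 - \frac{899}{65} = - \frac{5709}{65}$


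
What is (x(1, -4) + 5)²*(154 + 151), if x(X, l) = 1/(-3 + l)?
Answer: 352580/49 ≈ 7195.5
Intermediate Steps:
(x(1, -4) + 5)²*(154 + 151) = (1/(-3 - 4) + 5)²*(154 + 151) = (1/(-7) + 5)²*305 = (-⅐ + 5)²*305 = (34/7)²*305 = (1156/49)*305 = 352580/49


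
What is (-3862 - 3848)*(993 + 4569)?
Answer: -42883020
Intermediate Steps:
(-3862 - 3848)*(993 + 4569) = -7710*5562 = -42883020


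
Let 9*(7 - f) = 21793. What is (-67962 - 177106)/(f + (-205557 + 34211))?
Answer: 551403/390961 ≈ 1.4104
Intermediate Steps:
f = -21730/9 (f = 7 - ⅑*21793 = 7 - 21793/9 = -21730/9 ≈ -2414.4)
(-67962 - 177106)/(f + (-205557 + 34211)) = (-67962 - 177106)/(-21730/9 + (-205557 + 34211)) = -245068/(-21730/9 - 171346) = -245068/(-1563844/9) = -245068*(-9/1563844) = 551403/390961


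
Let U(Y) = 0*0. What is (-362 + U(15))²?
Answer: 131044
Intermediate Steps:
U(Y) = 0
(-362 + U(15))² = (-362 + 0)² = (-362)² = 131044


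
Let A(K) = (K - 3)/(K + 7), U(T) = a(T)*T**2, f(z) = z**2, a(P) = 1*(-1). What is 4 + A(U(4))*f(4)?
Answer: 340/9 ≈ 37.778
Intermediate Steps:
a(P) = -1
U(T) = -T**2
A(K) = (-3 + K)/(7 + K)
4 + A(U(4))*f(4) = 4 + ((-3 - 1*4**2)/(7 - 1*4**2))*4**2 = 4 + ((-3 - 1*16)/(7 - 1*16))*16 = 4 + ((-3 - 16)/(7 - 16))*16 = 4 + (-19/(-9))*16 = 4 - 1/9*(-19)*16 = 4 + (19/9)*16 = 4 + 304/9 = 340/9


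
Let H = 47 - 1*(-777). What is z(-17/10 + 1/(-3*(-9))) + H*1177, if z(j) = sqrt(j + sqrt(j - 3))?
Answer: 969848 + sqrt(-13470 + 90*I*sqrt(37770))/90 ≈ 9.6985e+5 + 1.4813*I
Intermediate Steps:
z(j) = sqrt(j + sqrt(-3 + j))
H = 824 (H = 47 + 777 = 824)
z(-17/10 + 1/(-3*(-9))) + H*1177 = sqrt((-17/10 + 1/(-3*(-9))) + sqrt(-3 + (-17/10 + 1/(-3*(-9))))) + 824*1177 = sqrt((-17*1/10 - 1/3*(-1/9)) + sqrt(-3 + (-17*1/10 - 1/3*(-1/9)))) + 969848 = sqrt((-17/10 + 1/27) + sqrt(-3 + (-17/10 + 1/27))) + 969848 = sqrt(-449/270 + sqrt(-3 - 449/270)) + 969848 = sqrt(-449/270 + sqrt(-1259/270)) + 969848 = sqrt(-449/270 + I*sqrt(37770)/90) + 969848 = 969848 + sqrt(-449/270 + I*sqrt(37770)/90)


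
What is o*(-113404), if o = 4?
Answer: -453616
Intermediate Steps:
o*(-113404) = 4*(-113404) = -453616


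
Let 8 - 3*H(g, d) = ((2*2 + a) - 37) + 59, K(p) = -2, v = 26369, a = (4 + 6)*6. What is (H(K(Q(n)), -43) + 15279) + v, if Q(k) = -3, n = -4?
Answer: 41622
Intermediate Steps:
a = 60 (a = 10*6 = 60)
H(g, d) = -26 (H(g, d) = 8/3 - (((2*2 + 60) - 37) + 59)/3 = 8/3 - (((4 + 60) - 37) + 59)/3 = 8/3 - ((64 - 37) + 59)/3 = 8/3 - (27 + 59)/3 = 8/3 - ⅓*86 = 8/3 - 86/3 = -26)
(H(K(Q(n)), -43) + 15279) + v = (-26 + 15279) + 26369 = 15253 + 26369 = 41622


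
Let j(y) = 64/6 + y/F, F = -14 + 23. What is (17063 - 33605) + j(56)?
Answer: -148726/9 ≈ -16525.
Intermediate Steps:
F = 9
j(y) = 32/3 + y/9 (j(y) = 64/6 + y/9 = 64*(1/6) + y*(1/9) = 32/3 + y/9)
(17063 - 33605) + j(56) = (17063 - 33605) + (32/3 + (1/9)*56) = -16542 + (32/3 + 56/9) = -16542 + 152/9 = -148726/9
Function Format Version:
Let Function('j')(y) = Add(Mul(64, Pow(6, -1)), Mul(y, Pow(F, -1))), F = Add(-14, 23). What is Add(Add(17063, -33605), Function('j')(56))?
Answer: Rational(-148726, 9) ≈ -16525.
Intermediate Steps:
F = 9
Function('j')(y) = Add(Rational(32, 3), Mul(Rational(1, 9), y)) (Function('j')(y) = Add(Mul(64, Pow(6, -1)), Mul(y, Pow(9, -1))) = Add(Mul(64, Rational(1, 6)), Mul(y, Rational(1, 9))) = Add(Rational(32, 3), Mul(Rational(1, 9), y)))
Add(Add(17063, -33605), Function('j')(56)) = Add(Add(17063, -33605), Add(Rational(32, 3), Mul(Rational(1, 9), 56))) = Add(-16542, Add(Rational(32, 3), Rational(56, 9))) = Add(-16542, Rational(152, 9)) = Rational(-148726, 9)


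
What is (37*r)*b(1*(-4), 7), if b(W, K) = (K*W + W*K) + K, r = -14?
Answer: 25382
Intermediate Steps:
b(W, K) = K + 2*K*W (b(W, K) = (K*W + K*W) + K = 2*K*W + K = K + 2*K*W)
(37*r)*b(1*(-4), 7) = (37*(-14))*(7*(1 + 2*(1*(-4)))) = -3626*(1 + 2*(-4)) = -3626*(1 - 8) = -3626*(-7) = -518*(-49) = 25382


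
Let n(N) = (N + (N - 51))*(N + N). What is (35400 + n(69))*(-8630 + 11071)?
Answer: 115718046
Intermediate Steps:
n(N) = 2*N*(-51 + 2*N) (n(N) = (N + (-51 + N))*(2*N) = (-51 + 2*N)*(2*N) = 2*N*(-51 + 2*N))
(35400 + n(69))*(-8630 + 11071) = (35400 + 2*69*(-51 + 2*69))*(-8630 + 11071) = (35400 + 2*69*(-51 + 138))*2441 = (35400 + 2*69*87)*2441 = (35400 + 12006)*2441 = 47406*2441 = 115718046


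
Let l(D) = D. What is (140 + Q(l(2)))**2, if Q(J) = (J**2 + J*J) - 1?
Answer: 21609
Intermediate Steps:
Q(J) = -1 + 2*J**2 (Q(J) = (J**2 + J**2) - 1 = 2*J**2 - 1 = -1 + 2*J**2)
(140 + Q(l(2)))**2 = (140 + (-1 + 2*2**2))**2 = (140 + (-1 + 2*4))**2 = (140 + (-1 + 8))**2 = (140 + 7)**2 = 147**2 = 21609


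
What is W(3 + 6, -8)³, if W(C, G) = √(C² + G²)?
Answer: 145*√145 ≈ 1746.0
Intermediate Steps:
W(3 + 6, -8)³ = (√((3 + 6)² + (-8)²))³ = (√(9² + 64))³ = (√(81 + 64))³ = (√145)³ = 145*√145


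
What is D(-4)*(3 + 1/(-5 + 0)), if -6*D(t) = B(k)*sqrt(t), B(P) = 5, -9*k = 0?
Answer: -14*I/3 ≈ -4.6667*I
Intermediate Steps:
k = 0 (k = -1/9*0 = 0)
D(t) = -5*sqrt(t)/6
D(-4)*(3 + 1/(-5 + 0)) = (-5*I/3)*(3 + 1/(-5 + 0)) = (-5*I/3)*(3 + 1/(-5)) = (-5*I/3)*(3 - 1/5) = -5*I/3*(14/5) = -14*I/3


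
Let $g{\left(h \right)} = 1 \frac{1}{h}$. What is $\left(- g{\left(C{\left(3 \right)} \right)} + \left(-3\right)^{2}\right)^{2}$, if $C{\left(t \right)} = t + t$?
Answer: $\frac{2809}{36} \approx 78.028$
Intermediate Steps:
$C{\left(t \right)} = 2 t$
$g{\left(h \right)} = \frac{1}{h}$
$\left(- g{\left(C{\left(3 \right)} \right)} + \left(-3\right)^{2}\right)^{2} = \left(- \frac{1}{2 \cdot 3} + \left(-3\right)^{2}\right)^{2} = \left(- \frac{1}{6} + 9\right)^{2} = \left(\frac{53}{6}\right)^{2} = \frac{2809}{36}$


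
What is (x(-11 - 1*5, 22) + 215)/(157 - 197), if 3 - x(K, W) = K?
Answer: -117/20 ≈ -5.8500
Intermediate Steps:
x(K, W) = 3 - K
(x(-11 - 1*5, 22) + 215)/(157 - 197) = ((3 - (-11 - 1*5)) + 215)/(157 - 197) = ((3 - (-11 - 5)) + 215)/(-40) = ((3 - 1*(-16)) + 215)*(-1/40) = ((3 + 16) + 215)*(-1/40) = (19 + 215)*(-1/40) = 234*(-1/40) = -117/20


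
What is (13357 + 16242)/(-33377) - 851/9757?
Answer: -317201270/325659389 ≈ -0.97403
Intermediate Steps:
(13357 + 16242)/(-33377) - 851/9757 = 29599*(-1/33377) - 851*1/9757 = -29599/33377 - 851/9757 = -317201270/325659389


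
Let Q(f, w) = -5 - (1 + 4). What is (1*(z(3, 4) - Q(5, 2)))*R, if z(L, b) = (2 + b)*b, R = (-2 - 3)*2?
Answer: -340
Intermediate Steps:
R = -10 (R = -5*2 = -10)
z(L, b) = b*(2 + b)
Q(f, w) = -10 (Q(f, w) = -5 - 1*5 = -5 - 5 = -10)
(1*(z(3, 4) - Q(5, 2)))*R = (1*(4*(2 + 4) - 1*(-10)))*(-10) = (1*(4*6 + 10))*(-10) = (1*(24 + 10))*(-10) = (1*34)*(-10) = 34*(-10) = -340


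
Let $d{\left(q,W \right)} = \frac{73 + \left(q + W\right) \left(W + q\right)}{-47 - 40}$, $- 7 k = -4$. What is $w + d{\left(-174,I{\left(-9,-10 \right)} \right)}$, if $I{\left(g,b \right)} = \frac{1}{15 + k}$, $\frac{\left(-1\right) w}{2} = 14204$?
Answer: $- \frac{29724154970}{1033647} \approx -28757.0$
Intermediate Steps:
$k = \frac{4}{7}$ ($k = \left(- \frac{1}{7}\right) \left(-4\right) = \frac{4}{7} \approx 0.57143$)
$w = -28408$ ($w = \left(-2\right) 14204 = -28408$)
$I{\left(g,b \right)} = \frac{7}{109}$ ($I{\left(g,b \right)} = \frac{1}{15 + \frac{4}{7}} = \frac{1}{\frac{109}{7}} = \frac{7}{109}$)
$d{\left(q,W \right)} = - \frac{73}{87} - \frac{\left(W + q\right)^{2}}{87}$ ($d{\left(q,W \right)} = \frac{73 + \left(W + q\right) \left(W + q\right)}{-87} = \left(73 + \left(W + q\right)^{2}\right) \left(- \frac{1}{87}\right) = - \frac{73}{87} - \frac{\left(W + q\right)^{2}}{87}$)
$w + d{\left(-174,I{\left(-9,-10 \right)} \right)} = -28408 - \left(\frac{73}{87} + \frac{\left(\frac{7}{109} - 174\right)^{2}}{87}\right) = -28408 - \left(\frac{73}{87} + \frac{\left(- \frac{18959}{109}\right)^{2}}{87}\right) = -28408 - \frac{360310994}{1033647} = - \frac{29724154970}{1033647}$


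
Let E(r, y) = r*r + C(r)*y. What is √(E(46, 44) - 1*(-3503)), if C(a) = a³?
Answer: √4288403 ≈ 2070.8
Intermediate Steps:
E(r, y) = r² + y*r³ (E(r, y) = r*r + r³*y = r² + y*r³)
√(E(46, 44) - 1*(-3503)) = √(46²*(1 + 46*44) - 1*(-3503)) = √(2116*(1 + 2024) + 3503) = √(2116*2025 + 3503) = √(4284900 + 3503) = √4288403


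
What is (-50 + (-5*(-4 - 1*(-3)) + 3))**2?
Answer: 1764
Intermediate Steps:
(-50 + (-5*(-4 - 1*(-3)) + 3))**2 = (-50 + (-5*(-4 + 3) + 3))**2 = (-50 + (-5*(-1) + 3))**2 = (-50 + (5 + 3))**2 = (-50 + 8)**2 = (-42)**2 = 1764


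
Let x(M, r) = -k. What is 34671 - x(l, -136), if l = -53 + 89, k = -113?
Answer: 34558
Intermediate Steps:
l = 36
x(M, r) = 113 (x(M, r) = -1*(-113) = 113)
34671 - x(l, -136) = 34671 - 1*113 = 34671 - 113 = 34558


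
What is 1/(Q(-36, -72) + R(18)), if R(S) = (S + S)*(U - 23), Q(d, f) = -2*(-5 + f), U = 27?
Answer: 1/298 ≈ 0.0033557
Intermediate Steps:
Q(d, f) = 10 - 2*f
R(S) = 8*S (R(S) = (S + S)*(27 - 23) = (2*S)*4 = 8*S)
1/(Q(-36, -72) + R(18)) = 1/((10 - 2*(-72)) + 8*18) = 1/((10 + 144) + 144) = 1/(154 + 144) = 1/298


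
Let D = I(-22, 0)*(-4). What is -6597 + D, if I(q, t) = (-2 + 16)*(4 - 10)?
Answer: -6261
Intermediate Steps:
I(q, t) = -84 (I(q, t) = 14*(-6) = -84)
D = 336 (D = -84*(-4) = 336)
-6597 + D = -6597 + 336 = -6261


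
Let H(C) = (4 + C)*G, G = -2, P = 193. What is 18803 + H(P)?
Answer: 18409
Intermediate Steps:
H(C) = -8 - 2*C (H(C) = (4 + C)*(-2) = -8 - 2*C)
18803 + H(P) = 18803 + (-8 - 2*193) = 18803 + (-8 - 386) = 18803 - 394 = 18409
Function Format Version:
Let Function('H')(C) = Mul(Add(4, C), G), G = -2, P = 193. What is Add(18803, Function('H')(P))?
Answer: 18409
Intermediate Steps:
Function('H')(C) = Add(-8, Mul(-2, C)) (Function('H')(C) = Mul(Add(4, C), -2) = Add(-8, Mul(-2, C)))
Add(18803, Function('H')(P)) = Add(18803, Add(-8, Mul(-2, 193))) = Add(18803, Add(-8, -386)) = Add(18803, -394) = 18409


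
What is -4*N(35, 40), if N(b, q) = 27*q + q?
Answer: -4480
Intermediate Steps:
N(b, q) = 28*q
-4*N(35, 40) = -112*40 = -4*1120 = -4480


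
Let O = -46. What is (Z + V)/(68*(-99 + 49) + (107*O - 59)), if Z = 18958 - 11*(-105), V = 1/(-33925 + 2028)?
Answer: -641544360/267328757 ≈ -2.3998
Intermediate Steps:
V = -1/31897 (V = 1/(-31897) = -1/31897 ≈ -3.1351e-5)
Z = 20113 (Z = 18958 + 1155 = 20113)
(Z + V)/(68*(-99 + 49) + (107*O - 59)) = (20113 - 1/31897)/(68*(-99 + 49) + (107*(-46) - 59)) = 641544360/(31897*(68*(-50) + (-4922 - 59))) = 641544360/(31897*(-3400 - 4981)) = (641544360/31897)/(-8381) = (641544360/31897)*(-1/8381) = -641544360/267328757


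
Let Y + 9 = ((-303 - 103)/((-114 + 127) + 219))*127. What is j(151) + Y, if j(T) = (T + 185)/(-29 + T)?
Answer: -55753/244 ≈ -228.50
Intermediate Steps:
j(T) = (185 + T)/(-29 + T)
Y = -925/4 (Y = -9 + ((-303 - 103)/((-114 + 127) + 219))*127 = -9 - 406/(13 + 219)*127 = -9 - 406/232*127 = -9 - 406*1/232*127 = -9 - 7/4*127 = -9 - 889/4 = -925/4 ≈ -231.25)
j(151) + Y = (185 + 151)/(-29 + 151) - 925/4 = 336/122 - 925/4 = (1/122)*336 - 925/4 = 168/61 - 925/4 = -55753/244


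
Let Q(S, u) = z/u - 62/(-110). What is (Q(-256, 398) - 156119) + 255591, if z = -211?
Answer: 2177442813/21890 ≈ 99472.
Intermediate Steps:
Q(S, u) = 31/55 - 211/u (Q(S, u) = -211/u - 62/(-110) = -211/u - 62*(-1/110) = -211/u + 31/55 = 31/55 - 211/u)
(Q(-256, 398) - 156119) + 255591 = ((31/55 - 211/398) - 156119) + 255591 = (733/21890 - 156119) + 255591 = -3417444177/21890 + 255591 = 2177442813/21890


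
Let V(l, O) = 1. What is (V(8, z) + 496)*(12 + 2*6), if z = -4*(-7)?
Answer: 11928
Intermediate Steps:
z = 28
(V(8, z) + 496)*(12 + 2*6) = (1 + 496)*(12 + 2*6) = 497*(12 + 12) = 497*24 = 11928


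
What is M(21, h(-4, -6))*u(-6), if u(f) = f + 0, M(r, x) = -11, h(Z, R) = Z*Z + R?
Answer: 66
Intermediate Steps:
h(Z, R) = R + Z² (h(Z, R) = Z² + R = R + Z²)
u(f) = f
M(21, h(-4, -6))*u(-6) = -11*(-6) = 66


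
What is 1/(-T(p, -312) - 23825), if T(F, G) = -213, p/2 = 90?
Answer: -1/23612 ≈ -4.2351e-5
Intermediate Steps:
p = 180 (p = 2*90 = 180)
1/(-T(p, -312) - 23825) = 1/(-1*(-213) - 23825) = 1/(213 - 23825) = 1/(-23612) = -1/23612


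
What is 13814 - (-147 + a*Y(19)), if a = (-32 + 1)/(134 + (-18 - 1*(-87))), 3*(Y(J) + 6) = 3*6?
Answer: 13961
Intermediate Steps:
Y(J) = 0 (Y(J) = -6 + (3*6)/3 = -6 + (⅓)*18 = -6 + 6 = 0)
a = -31/203 (a = -31/(134 + (-18 + 87)) = -31/(134 + 69) = -31/203 ≈ -0.15271)
13814 - (-147 + a*Y(19)) = 13814 - (-147 - 31/203*0) = 13814 - (-147 + 0) = 13814 - 1*(-147) = 13814 + 147 = 13961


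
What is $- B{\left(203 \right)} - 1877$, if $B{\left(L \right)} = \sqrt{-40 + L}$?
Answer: $-1877 - \sqrt{163} \approx -1889.8$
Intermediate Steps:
$- B{\left(203 \right)} - 1877 = - \sqrt{-40 + 203} - 1877 = - \sqrt{163} - 1877 = -1877 - \sqrt{163}$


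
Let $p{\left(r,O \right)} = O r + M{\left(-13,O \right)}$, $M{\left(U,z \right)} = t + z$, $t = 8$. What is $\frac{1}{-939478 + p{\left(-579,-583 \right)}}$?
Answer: $- \frac{1}{602496} \approx -1.6598 \cdot 10^{-6}$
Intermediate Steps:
$M{\left(U,z \right)} = 8 + z$
$p{\left(r,O \right)} = 8 + O + O r$ ($p{\left(r,O \right)} = O r + \left(8 + O\right) = 8 + O + O r$)
$\frac{1}{-939478 + p{\left(-579,-583 \right)}} = \frac{1}{-939478 - -336982} = \frac{1}{-939478 + \left(8 - 583 + 337557\right)} = \frac{1}{-939478 + 336982} = \frac{1}{-602496} = - \frac{1}{602496}$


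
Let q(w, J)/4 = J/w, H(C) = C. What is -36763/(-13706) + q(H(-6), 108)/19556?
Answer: 179487599/67008634 ≈ 2.6786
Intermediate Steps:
q(w, J) = 4*J/w (q(w, J) = 4*(J/w) = 4*J/w)
-36763/(-13706) + q(H(-6), 108)/19556 = -36763/(-13706) + (4*108/(-6))/19556 = -36763*(-1/13706) + (4*108*(-⅙))*(1/19556) = 36763/13706 - 72*1/19556 = 36763/13706 - 18/4889 = 179487599/67008634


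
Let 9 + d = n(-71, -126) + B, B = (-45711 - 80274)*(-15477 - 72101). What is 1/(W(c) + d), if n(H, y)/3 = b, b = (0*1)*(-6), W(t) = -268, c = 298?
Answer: 1/11033514053 ≈ 9.0633e-11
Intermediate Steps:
b = 0 (b = 0*(-6) = 0)
B = 11033514330 (B = -125985*(-87578) = 11033514330)
n(H, y) = 0 (n(H, y) = 3*0 = 0)
d = 11033514321 (d = -9 + (0 + 11033514330) = -9 + 11033514330 = 11033514321)
1/(W(c) + d) = 1/(-268 + 11033514321) = 1/11033514053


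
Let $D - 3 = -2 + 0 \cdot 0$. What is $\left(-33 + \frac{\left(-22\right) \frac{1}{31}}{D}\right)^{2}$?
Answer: $\frac{1092025}{961} \approx 1136.3$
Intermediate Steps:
$D = 1$ ($D = 3 + \left(-2 + 0 \cdot 0\right) = 3 + \left(-2 + 0\right) = 3 - 2 = 1$)
$\left(-33 + \frac{\left(-22\right) \frac{1}{31}}{D}\right)^{2} = \left(-33 + \frac{\left(-22\right) \frac{1}{31}}{1}\right)^{2} = \left(-33 + \left(-22\right) \frac{1}{31} \cdot 1\right)^{2} = \left(-33 - \frac{22}{31}\right)^{2} = \left(- \frac{1045}{31}\right)^{2} = \frac{1092025}{961}$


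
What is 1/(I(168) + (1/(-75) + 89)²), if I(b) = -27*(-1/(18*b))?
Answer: 630000/4988740537 ≈ 0.00012628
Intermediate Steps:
I(b) = 3/(2*b) (I(b) = -(-3)/(2*b) = 3/(2*b))
1/(I(168) + (1/(-75) + 89)²) = 1/((3/2)/168 + (1/(-75) + 89)²) = 1/((3/2)*(1/168) + (-1/75 + 89)²) = 1/(1/112 + (6674/75)²) = 1/(1/112 + 44542276/5625) = 1/(4988740537/630000) = 630000/4988740537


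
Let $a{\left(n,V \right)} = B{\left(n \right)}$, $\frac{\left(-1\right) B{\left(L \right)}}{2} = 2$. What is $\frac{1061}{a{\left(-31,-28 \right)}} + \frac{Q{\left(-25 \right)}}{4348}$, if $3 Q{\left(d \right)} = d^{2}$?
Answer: $- \frac{864824}{3261} \approx -265.2$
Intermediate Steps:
$B{\left(L \right)} = -4$ ($B{\left(L \right)} = \left(-2\right) 2 = -4$)
$a{\left(n,V \right)} = -4$
$Q{\left(d \right)} = \frac{d^{2}}{3}$
$\frac{1061}{a{\left(-31,-28 \right)}} + \frac{Q{\left(-25 \right)}}{4348} = \frac{1061}{-4} + \frac{\frac{1}{3} \left(-25\right)^{2}}{4348} = 1061 \left(- \frac{1}{4}\right) + \frac{1}{3} \cdot 625 \cdot \frac{1}{4348} = - \frac{1061}{4} + \frac{625}{3} \cdot \frac{1}{4348} = - \frac{1061}{4} + \frac{625}{13044} = - \frac{864824}{3261}$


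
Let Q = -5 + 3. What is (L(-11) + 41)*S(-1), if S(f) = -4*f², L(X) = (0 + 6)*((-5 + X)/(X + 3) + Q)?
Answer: -164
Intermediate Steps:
Q = -2
L(X) = -12 + 6*(-5 + X)/(3 + X) (L(X) = (0 + 6)*((-5 + X)/(X + 3) - 2) = 6*((-5 + X)/(3 + X) - 2) = 6*(-2 + (-5 + X)/(3 + X)) = -12 + 6*(-5 + X)/(3 + X))
(L(-11) + 41)*S(-1) = (6*(-11 - 1*(-11))/(3 - 11) + 41)*(-4*(-1)²) = (6*(-11 + 11)/(-8) + 41)*(-4*1) = (6*(-⅛)*0 + 41)*(-4) = (0 + 41)*(-4) = 41*(-4) = -164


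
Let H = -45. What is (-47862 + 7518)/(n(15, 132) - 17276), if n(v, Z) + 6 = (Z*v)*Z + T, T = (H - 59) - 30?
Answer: -5043/30493 ≈ -0.16538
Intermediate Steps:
T = -134 (T = (-45 - 59) - 30 = -104 - 30 = -134)
n(v, Z) = -140 + v*Z² (n(v, Z) = -6 + ((Z*v)*Z - 134) = -6 + (v*Z² - 134) = -6 + (-134 + v*Z²) = -140 + v*Z²)
(-47862 + 7518)/(n(15, 132) - 17276) = (-47862 + 7518)/((-140 + 15*132²) - 17276) = -40344/((-140 + 15*17424) - 17276) = -40344/((-140 + 261360) - 17276) = -40344/(261220 - 17276) = -40344/243944 = -40344*1/243944 = -5043/30493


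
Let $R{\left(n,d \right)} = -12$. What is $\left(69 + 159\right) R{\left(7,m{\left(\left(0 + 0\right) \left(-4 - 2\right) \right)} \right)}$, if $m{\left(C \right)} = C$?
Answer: $-2736$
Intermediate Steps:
$\left(69 + 159\right) R{\left(7,m{\left(\left(0 + 0\right) \left(-4 - 2\right) \right)} \right)} = \left(69 + 159\right) \left(-12\right) = 228 \left(-12\right) = -2736$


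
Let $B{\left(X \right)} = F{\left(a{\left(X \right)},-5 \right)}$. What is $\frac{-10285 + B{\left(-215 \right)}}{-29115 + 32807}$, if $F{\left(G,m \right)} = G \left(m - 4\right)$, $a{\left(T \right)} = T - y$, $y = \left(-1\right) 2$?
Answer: $- \frac{2092}{923} \approx -2.2665$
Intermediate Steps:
$y = -2$
$a{\left(T \right)} = 2 + T$ ($a{\left(T \right)} = T - -2 = T + 2 = 2 + T$)
$F{\left(G,m \right)} = G \left(-4 + m\right)$
$B{\left(X \right)} = -18 - 9 X$ ($B{\left(X \right)} = \left(2 + X\right) \left(-4 - 5\right) = \left(2 + X\right) \left(-9\right) = -18 - 9 X$)
$\frac{-10285 + B{\left(-215 \right)}}{-29115 + 32807} = \frac{-10285 - -1917}{-29115 + 32807} = \frac{-10285 + \left(-18 + 1935\right)}{3692} = \left(-10285 + 1917\right) \frac{1}{3692} = \left(-8368\right) \frac{1}{3692} = - \frac{2092}{923}$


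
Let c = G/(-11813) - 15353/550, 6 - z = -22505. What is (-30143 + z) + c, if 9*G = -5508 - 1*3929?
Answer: -447903333751/58474350 ≈ -7659.8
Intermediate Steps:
z = 22511 (z = 6 - 1*(-22505) = 6 + 22505 = 22511)
G = -9437/9 (G = (-5508 - 1*3929)/9 = (-5508 - 3929)/9 = (⅑)*(-9437) = -9437/9 ≈ -1048.6)
c = -1627094551/58474350 (c = -9437/9/(-11813) - 15353/550 = -9437/9*(-1/11813) - 15353*1/550 = 9437/106317 - 15353/550 = -1627094551/58474350 ≈ -27.826)
(-30143 + z) + c = (-30143 + 22511) - 1627094551/58474350 = -7632 - 1627094551/58474350 = -447903333751/58474350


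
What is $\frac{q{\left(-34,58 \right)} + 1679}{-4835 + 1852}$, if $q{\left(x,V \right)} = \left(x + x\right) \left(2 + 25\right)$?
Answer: $\frac{1}{19} \approx 0.052632$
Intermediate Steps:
$q{\left(x,V \right)} = 54 x$ ($q{\left(x,V \right)} = 2 x 27 = 54 x$)
$\frac{q{\left(-34,58 \right)} + 1679}{-4835 + 1852} = \frac{54 \left(-34\right) + 1679}{-4835 + 1852} = \frac{-1836 + 1679}{-2983} = \left(-157\right) \left(- \frac{1}{2983}\right) = \frac{1}{19}$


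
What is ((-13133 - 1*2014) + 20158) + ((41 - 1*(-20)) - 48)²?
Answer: 5180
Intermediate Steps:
((-13133 - 1*2014) + 20158) + ((41 - 1*(-20)) - 48)² = ((-13133 - 2014) + 20158) + ((41 + 20) - 48)² = (-15147 + 20158) + (61 - 48)² = 5011 + 13² = 5011 + 169 = 5180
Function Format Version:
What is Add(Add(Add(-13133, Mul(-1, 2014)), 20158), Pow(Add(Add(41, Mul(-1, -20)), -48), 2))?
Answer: 5180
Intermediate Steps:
Add(Add(Add(-13133, Mul(-1, 2014)), 20158), Pow(Add(Add(41, Mul(-1, -20)), -48), 2)) = Add(Add(Add(-13133, -2014), 20158), Pow(Add(Add(41, 20), -48), 2)) = Add(Add(-15147, 20158), Pow(Add(61, -48), 2)) = Add(5011, Pow(13, 2)) = Add(5011, 169) = 5180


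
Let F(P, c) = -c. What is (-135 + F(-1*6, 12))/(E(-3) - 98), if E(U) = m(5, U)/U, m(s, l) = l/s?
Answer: 245/163 ≈ 1.5031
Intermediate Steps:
E(U) = ⅕ (E(U) = (U/5)/U = ⅕)
(-135 + F(-1*6, 12))/(E(-3) - 98) = (-135 - 1*12)/(⅕ - 98) = (-135 - 12)/(-489/5) = -147*(-5/489) = 245/163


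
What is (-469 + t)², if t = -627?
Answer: 1201216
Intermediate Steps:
(-469 + t)² = (-469 - 627)² = (-1096)² = 1201216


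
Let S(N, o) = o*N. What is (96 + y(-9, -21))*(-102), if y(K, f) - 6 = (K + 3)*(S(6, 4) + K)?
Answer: -1224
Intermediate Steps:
S(N, o) = N*o
y(K, f) = 6 + (3 + K)*(24 + K) (y(K, f) = 6 + (K + 3)*(6*4 + K) = 6 + (3 + K)*(24 + K))
(96 + y(-9, -21))*(-102) = (96 + (78 + (-9)**2 + 27*(-9)))*(-102) = (96 + (78 + 81 - 243))*(-102) = (96 - 84)*(-102) = 12*(-102) = -1224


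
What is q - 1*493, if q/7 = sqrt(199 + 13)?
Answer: -493 + 14*sqrt(53) ≈ -391.08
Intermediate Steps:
q = 14*sqrt(53) (q = 7*sqrt(199 + 13) = 7*sqrt(212) = 7*(2*sqrt(53)) = 14*sqrt(53) ≈ 101.92)
q - 1*493 = 14*sqrt(53) - 1*493 = 14*sqrt(53) - 493 = -493 + 14*sqrt(53)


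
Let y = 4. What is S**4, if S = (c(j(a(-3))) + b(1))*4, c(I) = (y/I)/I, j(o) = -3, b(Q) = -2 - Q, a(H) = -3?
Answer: 71639296/6561 ≈ 10919.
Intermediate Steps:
c(I) = 4/I**2 (c(I) = (4/I)/I = 4/I**2)
S = -92/9 (S = (4/(-3)**2 + (-2 - 1*1))*4 = (4*(1/9) + (-2 - 1))*4 = (4/9 - 3)*4 = -23/9*4 = -92/9 ≈ -10.222)
S**4 = (-92/9)**4 = 71639296/6561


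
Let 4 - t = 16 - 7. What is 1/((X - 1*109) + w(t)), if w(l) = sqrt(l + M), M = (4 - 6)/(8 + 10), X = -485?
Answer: -2673/1587785 - 3*I*sqrt(46)/3175570 ≈ -0.0016835 - 6.4074e-6*I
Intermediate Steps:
t = -5 (t = 4 - (16 - 7) = 4 - 1*9 = 4 - 9 = -5)
M = -1/9 (M = -2/18 = -2*1/18 = -1/9 ≈ -0.11111)
w(l) = sqrt(-1/9 + l) (w(l) = sqrt(l - 1/9) = sqrt(-1/9 + l))
1/((X - 1*109) + w(t)) = 1/((-485 - 1*109) + sqrt(-1 + 9*(-5))/3) = 1/((-485 - 109) + sqrt(-1 - 45)/3) = 1/(-594 + sqrt(-46)/3) = 1/(-594 + (I*sqrt(46))/3) = 1/(-594 + I*sqrt(46)/3)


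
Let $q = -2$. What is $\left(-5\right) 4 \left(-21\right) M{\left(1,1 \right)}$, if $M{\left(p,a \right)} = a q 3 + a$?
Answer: $-2100$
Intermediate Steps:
$M{\left(p,a \right)} = - 5 a$ ($M{\left(p,a \right)} = a \left(-2\right) 3 + a = - 2 a 3 + a = - 6 a + a = - 5 a$)
$\left(-5\right) 4 \left(-21\right) M{\left(1,1 \right)} = \left(-5\right) 4 \left(-21\right) \left(\left(-5\right) 1\right) = \left(-20\right) \left(-21\right) \left(-5\right) = 420 \left(-5\right) = -2100$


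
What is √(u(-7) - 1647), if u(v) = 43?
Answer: 2*I*√401 ≈ 40.05*I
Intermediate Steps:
√(u(-7) - 1647) = √(43 - 1647) = √(-1604) = 2*I*√401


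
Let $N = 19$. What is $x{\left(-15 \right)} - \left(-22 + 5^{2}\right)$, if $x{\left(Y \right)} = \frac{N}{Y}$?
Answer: $- \frac{64}{15} \approx -4.2667$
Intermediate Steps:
$x{\left(Y \right)} = \frac{19}{Y}$
$x{\left(-15 \right)} - \left(-22 + 5^{2}\right) = \frac{19}{-15} - \left(-22 + 5^{2}\right) = 19 \left(- \frac{1}{15}\right) - \left(-22 + 25\right) = - \frac{19}{15} - 3 = - \frac{64}{15}$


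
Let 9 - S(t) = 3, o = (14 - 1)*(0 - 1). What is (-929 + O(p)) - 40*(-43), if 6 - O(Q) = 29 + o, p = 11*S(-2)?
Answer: 781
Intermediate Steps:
o = -13 (o = 13*(-1) = -13)
S(t) = 6 (S(t) = 9 - 1*3 = 9 - 3 = 6)
p = 66 (p = 11*6 = 66)
O(Q) = -10 (O(Q) = 6 - (29 - 13) = 6 - 1*16 = 6 - 16 = -10)
(-929 + O(p)) - 40*(-43) = (-929 - 10) - 40*(-43) = -939 + 1720 = 781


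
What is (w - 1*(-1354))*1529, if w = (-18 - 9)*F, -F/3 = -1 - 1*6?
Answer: 1203323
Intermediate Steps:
F = 21 (F = -3*(-1 - 1*6) = -3*(-1 - 6) = -3*(-7) = 21)
w = -567 (w = (-18 - 9)*21 = -27*21 = -567)
(w - 1*(-1354))*1529 = (-567 - 1*(-1354))*1529 = (-567 + 1354)*1529 = 787*1529 = 1203323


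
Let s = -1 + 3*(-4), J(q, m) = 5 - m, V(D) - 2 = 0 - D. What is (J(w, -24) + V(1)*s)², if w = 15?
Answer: 256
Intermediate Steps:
V(D) = 2 - D (V(D) = 2 + (0 - D) = 2 - D)
s = -13 (s = -1 - 12 = -13)
(J(w, -24) + V(1)*s)² = ((5 - 1*(-24)) + (2 - 1*1)*(-13))² = ((5 + 24) + (2 - 1)*(-13))² = (29 + 1*(-13))² = (29 - 13)² = 16² = 256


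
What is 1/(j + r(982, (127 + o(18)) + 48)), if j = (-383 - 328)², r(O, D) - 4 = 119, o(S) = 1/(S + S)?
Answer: 1/505644 ≈ 1.9777e-6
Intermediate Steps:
o(S) = 1/(2*S)
r(O, D) = 123 (r(O, D) = 4 + 119 = 123)
j = 505521 (j = (-711)² = 505521)
1/(j + r(982, (127 + o(18)) + 48)) = 1/(505521 + 123) = 1/505644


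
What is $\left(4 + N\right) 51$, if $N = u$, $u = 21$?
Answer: $1275$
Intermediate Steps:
$N = 21$
$\left(4 + N\right) 51 = \left(4 + 21\right) 51 = 25 \cdot 51 = 1275$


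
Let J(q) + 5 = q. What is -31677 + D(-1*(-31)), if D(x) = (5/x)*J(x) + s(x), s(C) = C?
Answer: -980896/31 ≈ -31642.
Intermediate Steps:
J(q) = -5 + q
D(x) = x + 5*(-5 + x)/x (D(x) = (5/x)*(-5 + x) + x = 5*(-5 + x)/x + x = x + 5*(-5 + x)/x)
-31677 + D(-1*(-31)) = -31677 + (5 - 1*(-31) - 25/((-1*(-31)))) = -31677 + (5 + 31 - 25/31) = -31677 + 1091/31 = -980896/31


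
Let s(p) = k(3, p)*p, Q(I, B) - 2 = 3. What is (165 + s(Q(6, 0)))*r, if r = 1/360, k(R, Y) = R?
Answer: ½ ≈ 0.50000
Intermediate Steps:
Q(I, B) = 5 (Q(I, B) = 2 + 3 = 5)
s(p) = 3*p
r = 1/360 ≈ 0.0027778
(165 + s(Q(6, 0)))*r = (165 + 3*5)*(1/360) = (165 + 15)*(1/360) = 180*(1/360) = ½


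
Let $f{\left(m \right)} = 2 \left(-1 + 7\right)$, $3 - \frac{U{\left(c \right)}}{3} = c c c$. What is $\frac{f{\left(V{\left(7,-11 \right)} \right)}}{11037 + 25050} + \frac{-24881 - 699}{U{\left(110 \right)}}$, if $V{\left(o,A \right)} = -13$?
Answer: $\frac{323673784}{48031688739} \approx 0.0067388$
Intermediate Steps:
$U{\left(c \right)} = 9 - 3 c^{3}$ ($U{\left(c \right)} = 9 - 3 c c c = 9 - 3 c^{2} c = 9 - 3 c^{3}$)
$f{\left(m \right)} = 12$ ($f{\left(m \right)} = 2 \cdot 6 = 12$)
$\frac{f{\left(V{\left(7,-11 \right)} \right)}}{11037 + 25050} + \frac{-24881 - 699}{U{\left(110 \right)}} = \frac{12}{11037 + 25050} + \frac{-24881 - 699}{9 - 3 \cdot 110^{3}} = \frac{12}{36087} - \frac{25580}{9 - 3993000} = 12 \cdot \frac{1}{36087} - \frac{25580}{9 - 3993000} = \frac{4}{12029} - \frac{25580}{-3992991} = \frac{4}{12029} - - \frac{25580}{3992991} = \frac{4}{12029} + \frac{25580}{3992991} = \frac{323673784}{48031688739}$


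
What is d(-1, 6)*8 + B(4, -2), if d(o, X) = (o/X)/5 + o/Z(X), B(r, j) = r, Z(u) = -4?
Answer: 86/15 ≈ 5.7333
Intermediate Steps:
d(o, X) = -o/4 + o/(5*X) (d(o, X) = (o/X)/5 + o/(-4) = (o/X)*(⅕) + o*(-¼) = o/(5*X) - o/4 = -o/4 + o/(5*X))
d(-1, 6)*8 + B(4, -2) = (-¼*(-1) + (⅕)*(-1)/6)*8 + 4 = (¼ + (⅕)*(-1)*(⅙))*8 + 4 = (¼ - 1/30)*8 + 4 = (13/60)*8 + 4 = 26/15 + 4 = 86/15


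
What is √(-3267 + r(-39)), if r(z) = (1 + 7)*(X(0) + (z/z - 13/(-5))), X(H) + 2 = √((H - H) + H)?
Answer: I*√81355/5 ≈ 57.046*I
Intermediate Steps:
X(H) = -2 + √H (X(H) = -2 + √((H - H) + H) = -2 + √(0 + H) = -2 + √H)
r(z) = 64/5 (r(z) = (1 + 7)*((-2 + √0) + (z/z - 13/(-5))) = 8*((-2 + 0) + (1 - 13*(-⅕))) = 8*(-2 + (1 + 13/5)) = 8*(-2 + 18/5) = 8*(8/5) = 64/5)
√(-3267 + r(-39)) = √(-3267 + 64/5) = √(-16271/5) = I*√81355/5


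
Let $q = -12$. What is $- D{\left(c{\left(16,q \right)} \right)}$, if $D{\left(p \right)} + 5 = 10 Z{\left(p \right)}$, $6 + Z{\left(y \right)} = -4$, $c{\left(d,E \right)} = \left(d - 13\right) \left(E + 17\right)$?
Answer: $105$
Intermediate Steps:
$c{\left(d,E \right)} = \left(-13 + d\right) \left(17 + E\right)$
$Z{\left(y \right)} = -10$ ($Z{\left(y \right)} = -6 - 4 = -10$)
$D{\left(p \right)} = -105$ ($D{\left(p \right)} = -5 + 10 \left(-10\right) = -5 - 100 = -105$)
$- D{\left(c{\left(16,q \right)} \right)} = \left(-1\right) \left(-105\right) = 105$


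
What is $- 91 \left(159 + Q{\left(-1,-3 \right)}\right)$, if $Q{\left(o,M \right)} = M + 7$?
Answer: $-14833$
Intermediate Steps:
$Q{\left(o,M \right)} = 7 + M$
$- 91 \left(159 + Q{\left(-1,-3 \right)}\right) = - 91 \left(159 + \left(7 - 3\right)\right) = - 91 \left(159 + 4\right) = \left(-91\right) 163 = -14833$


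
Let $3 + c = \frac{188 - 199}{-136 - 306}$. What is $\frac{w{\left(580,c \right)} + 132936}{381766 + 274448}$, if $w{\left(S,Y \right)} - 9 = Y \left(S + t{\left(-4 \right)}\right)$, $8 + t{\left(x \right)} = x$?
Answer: $\frac{29007385}{145023294} \approx 0.20002$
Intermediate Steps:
$c = - \frac{1315}{442}$ ($c = -3 + \frac{188 - 199}{-136 - 306} = -3 - \frac{11}{-442} = -3 - - \frac{11}{442} = -3 + \frac{11}{442} = - \frac{1315}{442} \approx -2.9751$)
$t{\left(x \right)} = -8 + x$
$w{\left(S,Y \right)} = 9 + Y \left(-12 + S\right)$ ($w{\left(S,Y \right)} = 9 + Y \left(S - 12\right) = 9 + Y \left(-12 + S\right)$)
$\frac{w{\left(580,c \right)} + 132936}{381766 + 274448} = \frac{\left(9 - - \frac{7890}{221} + 580 \left(- \frac{1315}{442}\right)\right) + 132936}{381766 + 274448} = \frac{\left(9 + \frac{7890}{221} - \frac{381350}{221}\right) + 132936}{656214} = \left(- \frac{371471}{221} + 132936\right) \frac{1}{656214} = \frac{29007385}{221} \cdot \frac{1}{656214} = \frac{29007385}{145023294}$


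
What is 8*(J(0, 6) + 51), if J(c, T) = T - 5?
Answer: 416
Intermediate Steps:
J(c, T) = -5 + T
8*(J(0, 6) + 51) = 8*((-5 + 6) + 51) = 8*(1 + 51) = 8*52 = 416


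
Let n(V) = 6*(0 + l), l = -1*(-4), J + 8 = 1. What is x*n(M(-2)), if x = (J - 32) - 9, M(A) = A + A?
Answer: -1152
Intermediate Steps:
M(A) = 2*A
J = -7 (J = -8 + 1 = -7)
l = 4
n(V) = 24 (n(V) = 6*(0 + 4) = 6*4 = 24)
x = -48 (x = (-7 - 32) - 9 = -39 - 9 = -48)
x*n(M(-2)) = -48*24 = -1152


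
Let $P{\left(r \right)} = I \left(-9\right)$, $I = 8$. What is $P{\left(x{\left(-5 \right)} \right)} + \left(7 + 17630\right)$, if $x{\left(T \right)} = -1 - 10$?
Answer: $17565$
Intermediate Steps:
$x{\left(T \right)} = -11$ ($x{\left(T \right)} = -1 - 10 = -11$)
$P{\left(r \right)} = -72$ ($P{\left(r \right)} = 8 \left(-9\right) = -72$)
$P{\left(x{\left(-5 \right)} \right)} + \left(7 + 17630\right) = -72 + \left(7 + 17630\right) = -72 + 17637 = 17565$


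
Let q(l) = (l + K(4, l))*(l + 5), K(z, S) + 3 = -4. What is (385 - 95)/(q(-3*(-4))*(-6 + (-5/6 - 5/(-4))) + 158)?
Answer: -120/131 ≈ -0.91603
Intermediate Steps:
K(z, S) = -7 (K(z, S) = -3 - 4 = -7)
q(l) = (-7 + l)*(5 + l) (q(l) = (l - 7)*(l + 5) = (-7 + l)*(5 + l))
(385 - 95)/(q(-3*(-4))*(-6 + (-5/6 - 5/(-4))) + 158) = (385 - 95)/((-35 + (-3*(-4))**2 - (-6)*(-4))*(-6 + (-5/6 - 5/(-4))) + 158) = 290/((-35 + 12**2 - 2*12)*(-6 + (-5*1/6 - 5*(-1/4))) + 158) = 290/((-35 + 144 - 24)*(-6 + (-5/6 + 5/4)) + 158) = 290/(85*(-6 + 5/12) + 158) = 290/(85*(-67/12) + 158) = 290/(-5695/12 + 158) = 290/(-3799/12) = 290*(-12/3799) = -120/131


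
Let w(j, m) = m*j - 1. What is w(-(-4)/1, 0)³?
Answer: -1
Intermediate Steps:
w(j, m) = -1 + j*m (w(j, m) = j*m - 1 = -1 + j*m)
w(-(-4)/1, 0)³ = (-1 - (-4)/1*0)³ = (-1 - (-4)*0)³ = (-1 - 1*(-4)*0)³ = (-1 + 4*0)³ = (-1 + 0)³ = (-1)³ = -1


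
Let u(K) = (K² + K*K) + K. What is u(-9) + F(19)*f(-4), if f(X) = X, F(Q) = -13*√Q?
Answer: 153 + 52*√19 ≈ 379.66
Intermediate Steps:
u(K) = K + 2*K² (u(K) = (K² + K²) + K = 2*K² + K = K + 2*K²)
u(-9) + F(19)*f(-4) = -9*(1 + 2*(-9)) - 13*√19*(-4) = -9*(1 - 18) + 52*√19 = -9*(-17) + 52*√19 = 153 + 52*√19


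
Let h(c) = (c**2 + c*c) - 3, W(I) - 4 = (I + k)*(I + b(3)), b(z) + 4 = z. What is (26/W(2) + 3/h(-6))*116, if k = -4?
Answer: 34800/23 ≈ 1513.0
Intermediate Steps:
b(z) = -4 + z
W(I) = 4 + (-1 + I)*(-4 + I) (W(I) = 4 + (I - 4)*(I + (-4 + 3)) = 4 + (-4 + I)*(I - 1) = 4 + (-4 + I)*(-1 + I) = 4 + (-1 + I)*(-4 + I))
h(c) = -3 + 2*c**2 (h(c) = (c**2 + c**2) - 3 = 2*c**2 - 3 = -3 + 2*c**2)
(26/W(2) + 3/h(-6))*116 = (26/(8 + 2**2 - 5*2) + 3/(-3 + 2*(-6)**2))*116 = (26/(8 + 4 - 10) + 3/(-3 + 2*36))*116 = (26/2 + 3/(-3 + 72))*116 = (26*(1/2) + 3/69)*116 = (13 + 3*(1/69))*116 = (13 + 1/23)*116 = (300/23)*116 = 34800/23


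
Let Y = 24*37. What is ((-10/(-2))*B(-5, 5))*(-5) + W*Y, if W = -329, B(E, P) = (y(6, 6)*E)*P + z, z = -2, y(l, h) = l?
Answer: -288352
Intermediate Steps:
B(E, P) = -2 + 6*E*P (B(E, P) = (6*E)*P - 2 = 6*E*P - 2 = -2 + 6*E*P)
Y = 888
((-10/(-2))*B(-5, 5))*(-5) + W*Y = ((-10/(-2))*(-2 + 6*(-5)*5))*(-5) - 329*888 = ((-10*(-½))*(-2 - 150))*(-5) - 292152 = (5*(-152))*(-5) - 292152 = -760*(-5) - 292152 = 3800 - 292152 = -288352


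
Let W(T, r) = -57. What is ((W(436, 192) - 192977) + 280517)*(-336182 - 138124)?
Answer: -41493711798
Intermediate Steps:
((W(436, 192) - 192977) + 280517)*(-336182 - 138124) = ((-57 - 192977) + 280517)*(-336182 - 138124) = (-193034 + 280517)*(-474306) = 87483*(-474306) = -41493711798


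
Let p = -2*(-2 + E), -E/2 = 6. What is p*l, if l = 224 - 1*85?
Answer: 3892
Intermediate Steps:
E = -12 (E = -2*6 = -12)
l = 139 (l = 224 - 85 = 139)
p = 28 (p = -2*(-2 - 12) = -2*(-14) = 28)
p*l = 28*139 = 3892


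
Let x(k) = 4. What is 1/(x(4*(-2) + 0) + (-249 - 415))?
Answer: -1/660 ≈ -0.0015152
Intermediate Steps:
1/(x(4*(-2) + 0) + (-249 - 415)) = 1/(4 + (-249 - 415)) = 1/(4 - 664) = 1/(-660) = -1/660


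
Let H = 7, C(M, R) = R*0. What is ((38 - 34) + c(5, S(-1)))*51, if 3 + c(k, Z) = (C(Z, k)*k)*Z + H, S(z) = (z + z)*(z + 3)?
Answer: 408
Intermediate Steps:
C(M, R) = 0
S(z) = 2*z*(3 + z) (S(z) = (2*z)*(3 + z) = 2*z*(3 + z))
c(k, Z) = 4 (c(k, Z) = -3 + ((0*k)*Z + 7) = -3 + (0*Z + 7) = -3 + (0 + 7) = -3 + 7 = 4)
((38 - 34) + c(5, S(-1)))*51 = ((38 - 34) + 4)*51 = (4 + 4)*51 = 8*51 = 408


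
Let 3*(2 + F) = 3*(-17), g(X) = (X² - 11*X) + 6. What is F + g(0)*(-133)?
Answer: -817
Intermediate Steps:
g(X) = 6 + X² - 11*X
F = -19 (F = -2 + (3*(-17))/3 = -2 + (⅓)*(-51) = -2 - 17 = -19)
F + g(0)*(-133) = -19 + (6 + 0² - 11*0)*(-133) = -19 + (6 + 0 + 0)*(-133) = -19 + 6*(-133) = -19 - 798 = -817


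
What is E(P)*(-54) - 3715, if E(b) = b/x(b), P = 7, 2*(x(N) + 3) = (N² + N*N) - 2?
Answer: -18617/5 ≈ -3723.4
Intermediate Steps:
x(N) = -4 + N² (x(N) = -3 + ((N² + N*N) - 2)/2 = -3 + ((N² + N²) - 2)/2 = -3 + (2*N² - 2)/2 = -3 + (-2 + 2*N²)/2 = -3 + (-1 + N²) = -4 + N²)
E(b) = b/(-4 + b²)
E(P)*(-54) - 3715 = (7/(-4 + 7²))*(-54) - 3715 = (7/(-4 + 49))*(-54) - 3715 = (7/45)*(-54) - 3715 = -42/5 - 3715 = -18617/5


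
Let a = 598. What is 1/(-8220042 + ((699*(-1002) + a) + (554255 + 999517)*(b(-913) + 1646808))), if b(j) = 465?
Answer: 1/2559477743914 ≈ 3.9070e-13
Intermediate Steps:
1/(-8220042 + ((699*(-1002) + a) + (554255 + 999517)*(b(-913) + 1646808))) = 1/(-8220042 + ((699*(-1002) + 598) + (554255 + 999517)*(465 + 1646808))) = 1/(-8220042 + ((-700398 + 598) + 1553772*1647273)) = 1/(-8220042 + (-699800 + 2559486663756)) = 1/(-8220042 + 2559485963956) = 1/2559477743914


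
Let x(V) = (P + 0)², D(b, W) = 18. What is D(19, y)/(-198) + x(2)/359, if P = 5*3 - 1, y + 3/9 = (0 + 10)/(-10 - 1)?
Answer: 1797/3949 ≈ 0.45505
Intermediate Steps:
y = -41/33 (y = -⅓ + (0 + 10)/(-10 - 1) = -⅓ + 10/(-11) = -⅓ + 10*(-1/11) = -⅓ - 10/11 = -41/33 ≈ -1.2424)
P = 14 (P = 15 - 1 = 14)
x(V) = 196 (x(V) = (14 + 0)² = 14² = 196)
D(19, y)/(-198) + x(2)/359 = 18/(-198) + 196/359 = 18*(-1/198) + 196*(1/359) = -1/11 + 196/359 = 1797/3949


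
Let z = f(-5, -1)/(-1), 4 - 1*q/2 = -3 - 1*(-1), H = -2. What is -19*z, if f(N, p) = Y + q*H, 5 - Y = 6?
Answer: -475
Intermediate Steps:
Y = -1 (Y = 5 - 1*6 = 5 - 6 = -1)
q = 12 (q = 8 - 2*(-3 - 1*(-1)) = 8 - 2*(-3 + 1) = 8 - 2*(-2) = 8 + 4 = 12)
f(N, p) = -25 (f(N, p) = -1 + 12*(-2) = -1 - 24 = -25)
z = 25 (z = -25/(-1) = -25*(-1) = 25)
-19*z = -19*25 = -475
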